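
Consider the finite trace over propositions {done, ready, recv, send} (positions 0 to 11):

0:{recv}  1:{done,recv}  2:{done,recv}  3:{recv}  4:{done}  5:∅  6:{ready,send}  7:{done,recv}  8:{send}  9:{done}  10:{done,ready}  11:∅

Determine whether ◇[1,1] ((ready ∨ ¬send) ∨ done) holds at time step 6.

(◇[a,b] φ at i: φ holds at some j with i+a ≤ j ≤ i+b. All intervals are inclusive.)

Check ((ready ∨ ¬send) ∨ done) at each j in [7,7]:
  j=7: true
Found at j=7 → formula holds.

Yes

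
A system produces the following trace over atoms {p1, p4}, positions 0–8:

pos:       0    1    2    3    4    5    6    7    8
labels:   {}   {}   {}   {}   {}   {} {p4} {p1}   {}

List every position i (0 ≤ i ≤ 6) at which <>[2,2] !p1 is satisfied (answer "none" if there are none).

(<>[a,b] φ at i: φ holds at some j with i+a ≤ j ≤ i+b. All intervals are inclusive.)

Evaluate at each i in [0,6]:
  i=0: ✓ (witness j=2)
  i=1: ✓ (witness j=3)
  i=2: ✓ (witness j=4)
  i=3: ✓ (witness j=5)
  i=4: ✓ (witness j=6)
  i=5: ✗ (none in [7,7])
  i=6: ✓ (witness j=8)

0, 1, 2, 3, 4, 6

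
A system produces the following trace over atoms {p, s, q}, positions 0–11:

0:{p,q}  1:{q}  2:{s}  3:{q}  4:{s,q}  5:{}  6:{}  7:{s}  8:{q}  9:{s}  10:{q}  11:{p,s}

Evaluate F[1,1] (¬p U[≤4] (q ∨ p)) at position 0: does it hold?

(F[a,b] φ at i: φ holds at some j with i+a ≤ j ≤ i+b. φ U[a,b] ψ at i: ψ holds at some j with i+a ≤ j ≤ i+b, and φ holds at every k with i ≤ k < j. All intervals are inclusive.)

Holds

Check (¬p U[≤4] (q ∨ p)) at each j in [1,1]:
  j=1: holds
Found at j=1 → formula holds.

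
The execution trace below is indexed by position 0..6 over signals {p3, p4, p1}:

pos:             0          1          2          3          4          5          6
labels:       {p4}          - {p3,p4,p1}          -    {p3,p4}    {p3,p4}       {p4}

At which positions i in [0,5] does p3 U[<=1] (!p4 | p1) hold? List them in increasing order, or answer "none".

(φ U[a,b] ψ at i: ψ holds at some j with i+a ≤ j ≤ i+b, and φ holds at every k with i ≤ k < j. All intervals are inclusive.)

Evaluate at each i in [0,5]:
  i=0: ✗ (lhs fails at k=0 before rhs at j=1)
  i=1: ✓ (rhs at j=1)
  i=2: ✓ (rhs at j=2)
  i=3: ✓ (rhs at j=3)
  i=4: ✗ (no rhs in [4,5])
  i=5: ✗ (no rhs in [5,6])

1, 2, 3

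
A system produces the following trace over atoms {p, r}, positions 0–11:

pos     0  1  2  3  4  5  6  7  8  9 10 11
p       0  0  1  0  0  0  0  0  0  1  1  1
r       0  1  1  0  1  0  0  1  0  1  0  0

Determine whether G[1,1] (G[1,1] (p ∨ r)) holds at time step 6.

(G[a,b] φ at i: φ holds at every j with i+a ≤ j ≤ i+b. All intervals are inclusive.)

Check G[1,1] (p ∨ r) at every j in [7,7]:
  j=7: fails at 8
Fails at j=7 → formula fails.

False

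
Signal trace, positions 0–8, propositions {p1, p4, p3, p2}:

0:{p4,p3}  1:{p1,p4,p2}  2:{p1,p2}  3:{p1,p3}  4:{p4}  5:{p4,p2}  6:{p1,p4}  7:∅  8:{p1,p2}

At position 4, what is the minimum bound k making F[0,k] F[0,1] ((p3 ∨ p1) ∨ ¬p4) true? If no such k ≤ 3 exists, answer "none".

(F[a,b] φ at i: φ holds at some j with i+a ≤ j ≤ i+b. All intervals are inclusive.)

1

Scan j = 4,5,… for F[0,1] ((p3 ∨ p1) ∨ ¬p4):
  j=4: fails
  j=5: holds
First hit at j=5, so smallest k = 5-4 = 1.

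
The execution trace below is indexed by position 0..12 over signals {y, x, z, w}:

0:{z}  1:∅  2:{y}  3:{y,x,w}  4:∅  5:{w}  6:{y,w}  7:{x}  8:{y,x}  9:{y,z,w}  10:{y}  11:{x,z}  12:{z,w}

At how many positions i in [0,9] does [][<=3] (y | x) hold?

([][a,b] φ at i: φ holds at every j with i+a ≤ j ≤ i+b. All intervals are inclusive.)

3

Evaluate at each i in [0,9]:
  i=0: ✗ (fails at j=0)
  i=1: ✗ (fails at j=1)
  i=2: ✗ (fails at j=4)
  i=3: ✗ (fails at j=4)
  i=4: ✗ (fails at j=4)
  i=5: ✗ (fails at j=5)
  i=6: ✓ (all of [6,9])
  i=7: ✓ (all of [7,10])
  i=8: ✓ (all of [8,11])
  i=9: ✗ (fails at j=12)
Positions where it holds: {6, 7, 8} → 3.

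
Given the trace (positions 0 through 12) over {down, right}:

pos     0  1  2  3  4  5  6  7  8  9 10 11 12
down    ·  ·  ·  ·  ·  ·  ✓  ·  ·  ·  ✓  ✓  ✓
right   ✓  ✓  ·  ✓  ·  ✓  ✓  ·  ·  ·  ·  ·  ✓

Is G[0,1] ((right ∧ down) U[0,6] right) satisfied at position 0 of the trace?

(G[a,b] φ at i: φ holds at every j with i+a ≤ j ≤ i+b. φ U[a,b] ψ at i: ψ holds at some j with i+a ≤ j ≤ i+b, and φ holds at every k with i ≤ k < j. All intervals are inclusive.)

Check ((right ∧ down) U[0,6] right) at every j in [0,1]:
  j=0: holds
  j=1: holds
All positions satisfy it → formula holds.

Yes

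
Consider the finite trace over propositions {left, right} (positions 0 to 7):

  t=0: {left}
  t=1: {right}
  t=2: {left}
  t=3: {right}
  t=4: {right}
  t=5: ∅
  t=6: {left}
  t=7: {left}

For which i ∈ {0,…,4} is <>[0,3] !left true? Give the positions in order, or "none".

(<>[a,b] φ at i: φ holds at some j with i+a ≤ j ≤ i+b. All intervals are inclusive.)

0, 1, 2, 3, 4

Evaluate at each i in [0,4]:
  i=0: ✓ (witness j=1)
  i=1: ✓ (witness j=1)
  i=2: ✓ (witness j=3)
  i=3: ✓ (witness j=3)
  i=4: ✓ (witness j=4)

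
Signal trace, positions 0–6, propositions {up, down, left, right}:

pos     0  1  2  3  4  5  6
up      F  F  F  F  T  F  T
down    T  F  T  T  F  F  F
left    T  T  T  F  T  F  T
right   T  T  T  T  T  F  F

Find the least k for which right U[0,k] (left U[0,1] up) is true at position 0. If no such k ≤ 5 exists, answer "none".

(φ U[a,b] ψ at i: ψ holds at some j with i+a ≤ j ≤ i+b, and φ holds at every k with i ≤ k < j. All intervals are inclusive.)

Need earliest j ≥ 0 with (left U[0,1] up), and right at every k in [0,j-1].
  j=0: rhs fails.
  j=1: rhs fails.
  j=2: rhs fails.
  j=3: rhs fails.
  j=4: rhs holds; lhs holds on [0,3]. k = 4.

4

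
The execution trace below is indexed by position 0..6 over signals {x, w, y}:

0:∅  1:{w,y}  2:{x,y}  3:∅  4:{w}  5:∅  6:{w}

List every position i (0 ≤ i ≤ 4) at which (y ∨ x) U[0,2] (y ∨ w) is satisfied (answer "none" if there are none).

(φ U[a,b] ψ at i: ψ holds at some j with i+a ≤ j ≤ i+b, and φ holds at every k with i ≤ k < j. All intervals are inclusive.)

1, 2, 4

Evaluate at each i in [0,4]:
  i=0: ✗ (lhs fails at k=0 before rhs at j=1)
  i=1: ✓ (rhs at j=1)
  i=2: ✓ (rhs at j=2)
  i=3: ✗ (lhs fails at k=3 before rhs at j=4)
  i=4: ✓ (rhs at j=4)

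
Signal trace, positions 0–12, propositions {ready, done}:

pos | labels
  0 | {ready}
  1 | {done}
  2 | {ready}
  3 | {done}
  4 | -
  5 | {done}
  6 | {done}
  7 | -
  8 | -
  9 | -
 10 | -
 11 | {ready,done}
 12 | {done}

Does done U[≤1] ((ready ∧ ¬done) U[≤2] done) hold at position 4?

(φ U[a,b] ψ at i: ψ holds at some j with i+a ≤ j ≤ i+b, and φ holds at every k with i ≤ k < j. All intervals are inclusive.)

Need some j in [4,5] with ((ready ∧ ¬done) U[≤2] done), and done at every k in [4,j-1].
  j=4: ((ready ∧ ¬done) U[≤2] done) — fails.
  j=5: ((ready ∧ ¬done) U[≤2] done) holds, but done fails at k=4 → not this j.
No j in the window works → until fails.

False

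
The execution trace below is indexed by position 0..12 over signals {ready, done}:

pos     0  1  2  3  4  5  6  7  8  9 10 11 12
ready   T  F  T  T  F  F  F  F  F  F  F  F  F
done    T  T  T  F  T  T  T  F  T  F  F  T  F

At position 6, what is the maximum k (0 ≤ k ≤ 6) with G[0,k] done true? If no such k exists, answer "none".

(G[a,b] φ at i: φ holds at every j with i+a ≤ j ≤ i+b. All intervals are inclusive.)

0

done must hold from j=6 onward; find where it first fails.
  j=6: holds
  j=7: fails
Holds on [6,6], so largest k = 0.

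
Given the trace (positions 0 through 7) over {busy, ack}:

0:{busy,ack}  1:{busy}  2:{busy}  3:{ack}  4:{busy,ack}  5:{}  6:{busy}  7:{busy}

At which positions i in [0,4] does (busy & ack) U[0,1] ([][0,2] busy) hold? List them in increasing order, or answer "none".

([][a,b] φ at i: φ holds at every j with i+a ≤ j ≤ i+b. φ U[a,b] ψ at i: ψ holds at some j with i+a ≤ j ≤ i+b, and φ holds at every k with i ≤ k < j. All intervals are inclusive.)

Evaluate at each i in [0,4]:
  i=0: ✓ (rhs at j=0)
  i=1: ✗ (no rhs in [1,2])
  i=2: ✗ (no rhs in [2,3])
  i=3: ✗ (no rhs in [3,4])
  i=4: ✗ (no rhs in [4,5])

0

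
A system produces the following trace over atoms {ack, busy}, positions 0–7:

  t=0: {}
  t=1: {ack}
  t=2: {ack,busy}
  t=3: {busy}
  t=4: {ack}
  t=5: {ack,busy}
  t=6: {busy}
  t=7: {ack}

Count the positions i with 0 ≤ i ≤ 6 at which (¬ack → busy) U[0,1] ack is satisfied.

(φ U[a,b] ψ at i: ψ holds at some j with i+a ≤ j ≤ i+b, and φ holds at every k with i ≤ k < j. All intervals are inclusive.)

6

Evaluate at each i in [0,6]:
  i=0: ✗ (lhs fails at k=0 before rhs at j=1)
  i=1: ✓ (rhs at j=1)
  i=2: ✓ (rhs at j=2)
  i=3: ✓ (rhs at j=4; lhs holds on [3,3])
  i=4: ✓ (rhs at j=4)
  i=5: ✓ (rhs at j=5)
  i=6: ✓ (rhs at j=7; lhs holds on [6,6])
Positions where it holds: {1, 2, 3, 4, 5, 6} → 6.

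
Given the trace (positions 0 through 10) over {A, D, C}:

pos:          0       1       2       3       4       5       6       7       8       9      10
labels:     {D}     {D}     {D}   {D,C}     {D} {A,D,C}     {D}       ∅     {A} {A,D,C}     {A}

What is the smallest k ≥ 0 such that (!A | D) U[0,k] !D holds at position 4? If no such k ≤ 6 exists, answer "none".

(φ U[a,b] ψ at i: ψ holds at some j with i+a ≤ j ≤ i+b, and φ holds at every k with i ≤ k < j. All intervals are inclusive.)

Need earliest j ≥ 4 with !D, and (!A | D) at every k in [4,j-1].
  j=4: rhs fails.
  j=5: rhs fails.
  j=6: rhs fails.
  j=7: rhs holds; lhs holds on [4,6]. k = 3.

3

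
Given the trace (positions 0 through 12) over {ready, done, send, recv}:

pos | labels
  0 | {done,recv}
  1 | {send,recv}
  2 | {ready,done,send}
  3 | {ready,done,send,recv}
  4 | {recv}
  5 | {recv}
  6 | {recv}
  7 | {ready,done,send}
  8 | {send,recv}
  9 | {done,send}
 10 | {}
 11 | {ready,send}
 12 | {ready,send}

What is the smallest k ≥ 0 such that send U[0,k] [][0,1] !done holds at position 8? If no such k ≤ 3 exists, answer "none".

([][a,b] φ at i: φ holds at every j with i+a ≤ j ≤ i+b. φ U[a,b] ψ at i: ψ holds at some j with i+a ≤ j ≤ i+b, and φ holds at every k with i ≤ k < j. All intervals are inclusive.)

Need earliest j ≥ 8 with [][0,1] !done, and send at every k in [8,j-1].
  j=8: rhs fails.
  j=9: rhs fails.
  j=10: rhs holds; lhs holds on [8,9]. k = 2.

2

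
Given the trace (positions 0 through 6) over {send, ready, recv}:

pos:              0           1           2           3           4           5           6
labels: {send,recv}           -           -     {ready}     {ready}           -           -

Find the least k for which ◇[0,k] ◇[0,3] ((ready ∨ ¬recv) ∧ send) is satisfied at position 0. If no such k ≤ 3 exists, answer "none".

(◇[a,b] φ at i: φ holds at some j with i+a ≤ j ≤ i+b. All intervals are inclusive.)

none

Scan j = 0,1,… for ◇[0,3] ((ready ∨ ¬recv) ∧ send):
  j=0: fails
  j=1: fails
  j=2: fails
  j=3: fails
No j in [0,3] satisfies it → none.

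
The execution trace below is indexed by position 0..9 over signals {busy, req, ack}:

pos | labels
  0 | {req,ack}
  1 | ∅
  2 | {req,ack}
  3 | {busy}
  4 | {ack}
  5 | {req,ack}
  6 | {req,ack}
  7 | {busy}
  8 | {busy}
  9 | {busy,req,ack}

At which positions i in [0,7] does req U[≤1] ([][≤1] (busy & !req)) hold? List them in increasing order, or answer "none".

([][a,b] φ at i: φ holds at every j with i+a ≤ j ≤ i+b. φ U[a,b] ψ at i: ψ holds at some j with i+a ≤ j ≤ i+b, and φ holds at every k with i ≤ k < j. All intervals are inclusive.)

6, 7

Evaluate at each i in [0,7]:
  i=0: ✗ (no rhs in [0,1])
  i=1: ✗ (no rhs in [1,2])
  i=2: ✗ (no rhs in [2,3])
  i=3: ✗ (no rhs in [3,4])
  i=4: ✗ (no rhs in [4,5])
  i=5: ✗ (no rhs in [5,6])
  i=6: ✓ (rhs at j=7; lhs holds on [6,6])
  i=7: ✓ (rhs at j=7)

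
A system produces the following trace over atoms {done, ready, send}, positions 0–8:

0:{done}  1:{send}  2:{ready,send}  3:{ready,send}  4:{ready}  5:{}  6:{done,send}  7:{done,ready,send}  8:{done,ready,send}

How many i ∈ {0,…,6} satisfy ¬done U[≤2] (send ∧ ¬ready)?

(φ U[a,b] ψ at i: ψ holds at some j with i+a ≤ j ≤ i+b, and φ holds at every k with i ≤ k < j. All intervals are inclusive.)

Evaluate at each i in [0,6]:
  i=0: ✗ (lhs fails at k=0 before rhs at j=1)
  i=1: ✓ (rhs at j=1)
  i=2: ✗ (no rhs in [2,4])
  i=3: ✗ (no rhs in [3,5])
  i=4: ✓ (rhs at j=6; lhs holds on [4,5])
  i=5: ✓ (rhs at j=6; lhs holds on [5,5])
  i=6: ✓ (rhs at j=6)
Positions where it holds: {1, 4, 5, 6} → 4.

4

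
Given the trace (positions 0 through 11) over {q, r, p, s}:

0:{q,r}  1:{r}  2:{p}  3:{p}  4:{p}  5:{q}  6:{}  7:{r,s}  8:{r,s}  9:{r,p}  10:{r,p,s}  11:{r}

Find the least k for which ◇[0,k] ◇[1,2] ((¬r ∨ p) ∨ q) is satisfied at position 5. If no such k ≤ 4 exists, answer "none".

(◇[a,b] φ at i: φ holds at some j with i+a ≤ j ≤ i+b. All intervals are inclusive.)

0

Scan j = 5,6,… for ◇[1,2] ((¬r ∨ p) ∨ q):
  j=5: holds
First hit at j=5, so smallest k = 5-5 = 0.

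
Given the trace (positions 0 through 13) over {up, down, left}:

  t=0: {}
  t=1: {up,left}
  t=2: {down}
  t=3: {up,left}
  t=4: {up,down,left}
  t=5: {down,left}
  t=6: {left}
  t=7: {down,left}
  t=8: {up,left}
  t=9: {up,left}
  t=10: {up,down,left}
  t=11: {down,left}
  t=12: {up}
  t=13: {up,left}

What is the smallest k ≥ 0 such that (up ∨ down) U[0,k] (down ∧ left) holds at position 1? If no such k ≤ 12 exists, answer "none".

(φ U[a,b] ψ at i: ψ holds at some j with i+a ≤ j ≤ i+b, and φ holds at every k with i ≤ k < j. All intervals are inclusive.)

Need earliest j ≥ 1 with (down ∧ left), and (up ∨ down) at every k in [1,j-1].
  j=1: rhs fails.
  j=2: rhs fails.
  j=3: rhs fails.
  j=4: rhs holds; lhs holds on [1,3]. k = 3.

3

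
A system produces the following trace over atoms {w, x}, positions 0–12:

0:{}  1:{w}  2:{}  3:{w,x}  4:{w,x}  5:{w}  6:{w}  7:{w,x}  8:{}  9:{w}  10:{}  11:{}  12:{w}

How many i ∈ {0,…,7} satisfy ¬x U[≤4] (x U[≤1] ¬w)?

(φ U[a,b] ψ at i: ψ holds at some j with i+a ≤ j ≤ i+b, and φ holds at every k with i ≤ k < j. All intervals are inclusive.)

Evaluate at each i in [0,7]:
  i=0: ✓ (rhs at j=0)
  i=1: ✓ (rhs at j=2; lhs holds on [1,1])
  i=2: ✓ (rhs at j=2)
  i=3: ✗ (lhs fails at k=3 before rhs at j=7)
  i=4: ✗ (lhs fails at k=4 before rhs at j=7)
  i=5: ✓ (rhs at j=7; lhs holds on [5,6])
  i=6: ✓ (rhs at j=7; lhs holds on [6,6])
  i=7: ✓ (rhs at j=7)
Positions where it holds: {0, 1, 2, 5, 6, 7} → 6.

6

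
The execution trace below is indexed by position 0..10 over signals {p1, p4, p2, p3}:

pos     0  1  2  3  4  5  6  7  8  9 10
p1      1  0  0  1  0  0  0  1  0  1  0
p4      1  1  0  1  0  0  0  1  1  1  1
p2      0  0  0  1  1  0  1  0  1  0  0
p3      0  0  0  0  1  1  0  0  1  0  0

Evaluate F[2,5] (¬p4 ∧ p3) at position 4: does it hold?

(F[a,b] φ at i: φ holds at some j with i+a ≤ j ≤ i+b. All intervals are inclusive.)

Check (¬p4 ∧ p3) at each j in [6,9]:
  j=6: false
  j=7: false
  j=8: false
  j=9: false
No position in the window satisfies it → formula fails.

Does not hold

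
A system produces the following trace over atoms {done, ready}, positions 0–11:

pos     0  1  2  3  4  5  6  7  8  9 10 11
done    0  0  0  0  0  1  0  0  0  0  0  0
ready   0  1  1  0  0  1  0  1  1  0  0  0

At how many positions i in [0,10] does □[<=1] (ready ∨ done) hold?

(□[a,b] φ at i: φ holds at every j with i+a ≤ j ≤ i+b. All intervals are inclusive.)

2

Evaluate at each i in [0,10]:
  i=0: ✗ (fails at j=0)
  i=1: ✓ (all of [1,2])
  i=2: ✗ (fails at j=3)
  i=3: ✗ (fails at j=3)
  i=4: ✗ (fails at j=4)
  i=5: ✗ (fails at j=6)
  i=6: ✗ (fails at j=6)
  i=7: ✓ (all of [7,8])
  i=8: ✗ (fails at j=9)
  i=9: ✗ (fails at j=9)
  i=10: ✗ (fails at j=10)
Positions where it holds: {1, 7} → 2.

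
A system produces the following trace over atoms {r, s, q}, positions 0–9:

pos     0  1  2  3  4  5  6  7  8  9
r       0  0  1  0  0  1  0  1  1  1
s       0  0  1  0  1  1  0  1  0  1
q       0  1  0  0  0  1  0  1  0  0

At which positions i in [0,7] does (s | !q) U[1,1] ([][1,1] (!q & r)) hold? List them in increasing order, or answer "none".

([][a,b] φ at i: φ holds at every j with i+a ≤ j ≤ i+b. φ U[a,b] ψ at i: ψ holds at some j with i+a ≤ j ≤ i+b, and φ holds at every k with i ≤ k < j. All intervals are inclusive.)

Evaluate at each i in [0,7]:
  i=0: ✓ (rhs at j=1; lhs holds on [0,0])
  i=1: ✗ (no rhs in [2,2])
  i=2: ✗ (no rhs in [3,3])
  i=3: ✗ (no rhs in [4,4])
  i=4: ✗ (no rhs in [5,5])
  i=5: ✗ (no rhs in [6,6])
  i=6: ✓ (rhs at j=7; lhs holds on [6,6])
  i=7: ✓ (rhs at j=8; lhs holds on [7,7])

0, 6, 7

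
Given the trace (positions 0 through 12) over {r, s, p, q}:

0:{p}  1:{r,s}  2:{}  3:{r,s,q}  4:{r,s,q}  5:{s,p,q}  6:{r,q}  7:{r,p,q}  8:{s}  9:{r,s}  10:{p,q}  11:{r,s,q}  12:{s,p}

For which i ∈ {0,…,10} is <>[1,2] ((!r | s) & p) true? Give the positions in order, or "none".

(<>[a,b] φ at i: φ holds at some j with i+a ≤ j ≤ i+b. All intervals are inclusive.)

Evaluate at each i in [0,10]:
  i=0: ✗ (none in [1,2])
  i=1: ✗ (none in [2,3])
  i=2: ✗ (none in [3,4])
  i=3: ✓ (witness j=5)
  i=4: ✓ (witness j=5)
  i=5: ✗ (none in [6,7])
  i=6: ✗ (none in [7,8])
  i=7: ✗ (none in [8,9])
  i=8: ✓ (witness j=10)
  i=9: ✓ (witness j=10)
  i=10: ✓ (witness j=12)

3, 4, 8, 9, 10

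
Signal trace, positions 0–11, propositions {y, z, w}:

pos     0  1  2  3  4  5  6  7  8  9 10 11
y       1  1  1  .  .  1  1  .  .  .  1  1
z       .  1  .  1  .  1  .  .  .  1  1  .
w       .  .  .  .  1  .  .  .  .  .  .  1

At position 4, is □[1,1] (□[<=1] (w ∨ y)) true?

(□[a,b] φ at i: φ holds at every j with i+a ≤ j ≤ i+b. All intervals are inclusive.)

Holds

Check □[<=1] (w ∨ y) at every j in [5,5]:
  j=5: holds on [5,6]
All positions satisfy it → formula holds.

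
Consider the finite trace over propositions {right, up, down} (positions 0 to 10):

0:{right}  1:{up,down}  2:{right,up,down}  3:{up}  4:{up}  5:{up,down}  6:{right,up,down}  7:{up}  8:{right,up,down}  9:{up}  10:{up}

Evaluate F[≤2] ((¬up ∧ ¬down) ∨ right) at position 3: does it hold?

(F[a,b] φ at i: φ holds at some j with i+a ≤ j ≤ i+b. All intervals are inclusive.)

Check ((¬up ∧ ¬down) ∨ right) at each j in [3,5]:
  j=3: false
  j=4: false
  j=5: false
No position in the window satisfies it → formula fails.

No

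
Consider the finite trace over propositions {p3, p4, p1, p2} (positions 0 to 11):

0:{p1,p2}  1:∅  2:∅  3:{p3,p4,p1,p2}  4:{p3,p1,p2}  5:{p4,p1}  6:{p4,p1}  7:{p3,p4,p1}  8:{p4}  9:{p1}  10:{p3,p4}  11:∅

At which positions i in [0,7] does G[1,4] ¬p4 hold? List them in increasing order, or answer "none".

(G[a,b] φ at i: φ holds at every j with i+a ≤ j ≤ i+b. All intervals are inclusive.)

Evaluate at each i in [0,7]:
  i=0: ✗ (fails at j=3)
  i=1: ✗ (fails at j=3)
  i=2: ✗ (fails at j=3)
  i=3: ✗ (fails at j=5)
  i=4: ✗ (fails at j=5)
  i=5: ✗ (fails at j=6)
  i=6: ✗ (fails at j=7)
  i=7: ✗ (fails at j=8)

none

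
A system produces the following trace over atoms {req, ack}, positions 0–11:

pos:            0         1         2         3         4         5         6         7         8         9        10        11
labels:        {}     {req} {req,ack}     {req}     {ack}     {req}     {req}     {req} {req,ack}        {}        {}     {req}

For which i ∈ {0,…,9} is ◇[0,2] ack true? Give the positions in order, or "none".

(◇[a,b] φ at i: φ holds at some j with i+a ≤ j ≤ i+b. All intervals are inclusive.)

Evaluate at each i in [0,9]:
  i=0: ✓ (witness j=2)
  i=1: ✓ (witness j=2)
  i=2: ✓ (witness j=2)
  i=3: ✓ (witness j=4)
  i=4: ✓ (witness j=4)
  i=5: ✗ (none in [5,7])
  i=6: ✓ (witness j=8)
  i=7: ✓ (witness j=8)
  i=8: ✓ (witness j=8)
  i=9: ✗ (none in [9,11])

0, 1, 2, 3, 4, 6, 7, 8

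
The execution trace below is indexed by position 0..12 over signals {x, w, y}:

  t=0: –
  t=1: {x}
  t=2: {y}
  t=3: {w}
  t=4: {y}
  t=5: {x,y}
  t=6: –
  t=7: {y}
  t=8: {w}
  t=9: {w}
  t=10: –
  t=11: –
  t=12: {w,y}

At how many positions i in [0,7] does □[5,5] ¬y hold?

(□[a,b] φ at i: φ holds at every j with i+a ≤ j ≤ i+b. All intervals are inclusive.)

Evaluate at each i in [0,7]:
  i=0: ✗ (fails at j=5)
  i=1: ✓ (all of [6,6])
  i=2: ✗ (fails at j=7)
  i=3: ✓ (all of [8,8])
  i=4: ✓ (all of [9,9])
  i=5: ✓ (all of [10,10])
  i=6: ✓ (all of [11,11])
  i=7: ✗ (fails at j=12)
Positions where it holds: {1, 3, 4, 5, 6} → 5.

5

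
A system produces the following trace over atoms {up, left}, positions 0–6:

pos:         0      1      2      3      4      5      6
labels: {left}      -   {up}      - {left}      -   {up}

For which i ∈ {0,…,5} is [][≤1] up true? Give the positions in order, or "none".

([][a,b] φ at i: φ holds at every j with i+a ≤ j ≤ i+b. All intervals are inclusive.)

Evaluate at each i in [0,5]:
  i=0: ✗ (fails at j=0)
  i=1: ✗ (fails at j=1)
  i=2: ✗ (fails at j=3)
  i=3: ✗ (fails at j=3)
  i=4: ✗ (fails at j=4)
  i=5: ✗ (fails at j=5)

none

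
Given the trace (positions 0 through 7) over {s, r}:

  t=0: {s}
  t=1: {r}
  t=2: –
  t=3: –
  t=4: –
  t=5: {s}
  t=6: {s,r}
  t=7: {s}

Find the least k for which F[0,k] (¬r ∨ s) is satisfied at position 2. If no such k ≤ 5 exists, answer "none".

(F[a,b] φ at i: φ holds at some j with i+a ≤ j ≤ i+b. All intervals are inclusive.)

0

Scan j = 2,3,… for (¬r ∨ s):
  j=2: holds
First hit at j=2, so smallest k = 2-2 = 0.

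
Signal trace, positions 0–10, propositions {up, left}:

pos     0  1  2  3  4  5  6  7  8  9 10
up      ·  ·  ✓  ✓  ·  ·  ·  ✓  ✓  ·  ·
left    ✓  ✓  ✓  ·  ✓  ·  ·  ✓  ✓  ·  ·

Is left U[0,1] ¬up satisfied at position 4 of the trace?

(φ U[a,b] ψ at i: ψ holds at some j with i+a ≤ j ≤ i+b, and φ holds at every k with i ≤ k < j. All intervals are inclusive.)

Need some j in [4,5] with ¬up, and left at every k in [4,j-1].
  j=4: ¬up holds; no prefix to check → satisfied.

Holds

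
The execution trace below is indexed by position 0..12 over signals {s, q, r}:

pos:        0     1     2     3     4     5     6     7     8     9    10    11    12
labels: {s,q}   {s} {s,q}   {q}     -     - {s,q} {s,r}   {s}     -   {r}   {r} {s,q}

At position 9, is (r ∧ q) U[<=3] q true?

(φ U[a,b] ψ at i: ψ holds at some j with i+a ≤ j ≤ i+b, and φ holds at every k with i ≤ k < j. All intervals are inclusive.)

No

Need some j in [9,12] with q, and (r ∧ q) at every k in [9,j-1].
  j=9: q false.
  j=10: q false.
  j=11: q false.
  j=12: q holds, but (r ∧ q) fails at k=9 → not this j.
No j in the window works → until fails.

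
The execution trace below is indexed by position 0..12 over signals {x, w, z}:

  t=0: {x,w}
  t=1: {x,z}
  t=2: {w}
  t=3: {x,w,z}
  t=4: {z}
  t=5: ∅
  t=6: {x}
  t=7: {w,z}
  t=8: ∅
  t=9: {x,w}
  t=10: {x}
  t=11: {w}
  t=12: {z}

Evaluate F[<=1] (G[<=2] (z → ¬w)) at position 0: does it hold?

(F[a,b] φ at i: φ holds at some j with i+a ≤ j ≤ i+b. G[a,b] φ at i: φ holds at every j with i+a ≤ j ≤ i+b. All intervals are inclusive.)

True

Check G[<=2] (z → ¬w) at each j in [0,1]:
  j=0: holds on [0,2]
  j=1: fails at 3
Found at j=0 → formula holds.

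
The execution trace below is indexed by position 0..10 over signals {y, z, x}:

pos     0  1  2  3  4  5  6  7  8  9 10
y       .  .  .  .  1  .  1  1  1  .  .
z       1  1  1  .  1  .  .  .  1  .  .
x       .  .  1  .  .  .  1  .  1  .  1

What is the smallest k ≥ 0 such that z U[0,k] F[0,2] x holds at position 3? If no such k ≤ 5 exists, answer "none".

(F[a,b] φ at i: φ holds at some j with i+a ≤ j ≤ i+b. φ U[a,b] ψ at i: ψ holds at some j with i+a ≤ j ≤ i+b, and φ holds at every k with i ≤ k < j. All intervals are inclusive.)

Need earliest j ≥ 3 with F[0,2] x, and z at every k in [3,j-1].
  j=3: rhs fails.
  j=4: rhs holds but lhs fails at k=3.
  j=5: rhs holds but lhs fails at k=3.
  j=6: rhs holds but lhs fails at k=3.
  j=7: rhs holds but lhs fails at k=3.
  j=8: rhs holds but lhs fails at k=3.
No witness within the range → none.

none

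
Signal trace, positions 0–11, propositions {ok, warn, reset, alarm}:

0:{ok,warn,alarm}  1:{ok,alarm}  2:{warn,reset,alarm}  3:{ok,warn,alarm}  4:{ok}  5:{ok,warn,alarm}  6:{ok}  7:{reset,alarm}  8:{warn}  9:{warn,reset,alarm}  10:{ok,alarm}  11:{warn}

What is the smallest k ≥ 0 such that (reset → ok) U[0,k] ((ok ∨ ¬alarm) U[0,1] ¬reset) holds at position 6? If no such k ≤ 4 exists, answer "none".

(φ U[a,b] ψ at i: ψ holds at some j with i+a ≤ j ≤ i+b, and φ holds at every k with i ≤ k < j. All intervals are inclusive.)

0

Need earliest j ≥ 6 with ((ok ∨ ¬alarm) U[0,1] ¬reset), and (reset → ok) at every k in [6,j-1].
  j=6: rhs holds (empty prefix). k = 0.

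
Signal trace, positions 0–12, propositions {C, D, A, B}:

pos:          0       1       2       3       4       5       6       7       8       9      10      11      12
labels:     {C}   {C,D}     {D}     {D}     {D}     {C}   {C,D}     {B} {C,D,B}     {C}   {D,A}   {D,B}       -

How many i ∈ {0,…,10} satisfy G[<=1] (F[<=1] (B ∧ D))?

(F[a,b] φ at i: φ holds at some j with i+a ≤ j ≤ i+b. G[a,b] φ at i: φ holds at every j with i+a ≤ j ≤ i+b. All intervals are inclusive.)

Evaluate at each i in [0,10]:
  i=0: ✗ (fails at j=0)
  i=1: ✗ (fails at j=1)
  i=2: ✗ (fails at j=2)
  i=3: ✗ (fails at j=3)
  i=4: ✗ (fails at j=4)
  i=5: ✗ (fails at j=5)
  i=6: ✗ (fails at j=6)
  i=7: ✓ (all of [7,8])
  i=8: ✗ (fails at j=9)
  i=9: ✗ (fails at j=9)
  i=10: ✓ (all of [10,11])
Positions where it holds: {7, 10} → 2.

2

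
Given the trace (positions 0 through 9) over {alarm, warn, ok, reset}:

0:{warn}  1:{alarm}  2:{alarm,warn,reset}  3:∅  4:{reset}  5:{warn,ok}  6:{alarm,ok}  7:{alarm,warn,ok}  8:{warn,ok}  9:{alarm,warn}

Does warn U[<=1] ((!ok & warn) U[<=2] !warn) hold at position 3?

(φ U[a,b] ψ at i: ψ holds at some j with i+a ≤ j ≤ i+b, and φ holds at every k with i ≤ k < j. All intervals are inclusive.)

Need some j in [3,4] with ((!ok & warn) U[<=2] !warn), and warn at every k in [3,j-1].
  j=3: ((!ok & warn) U[<=2] !warn) holds; no prefix to check → satisfied.

True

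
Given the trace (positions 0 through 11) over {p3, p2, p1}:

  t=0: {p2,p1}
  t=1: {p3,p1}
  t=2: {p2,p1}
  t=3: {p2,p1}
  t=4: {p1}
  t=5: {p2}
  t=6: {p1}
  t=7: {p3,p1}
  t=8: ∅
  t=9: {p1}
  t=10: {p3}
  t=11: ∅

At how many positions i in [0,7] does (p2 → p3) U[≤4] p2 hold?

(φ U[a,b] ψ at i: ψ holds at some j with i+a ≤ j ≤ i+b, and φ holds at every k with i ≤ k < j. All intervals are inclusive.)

Evaluate at each i in [0,7]:
  i=0: ✓ (rhs at j=0)
  i=1: ✓ (rhs at j=2; lhs holds on [1,1])
  i=2: ✓ (rhs at j=2)
  i=3: ✓ (rhs at j=3)
  i=4: ✓ (rhs at j=5; lhs holds on [4,4])
  i=5: ✓ (rhs at j=5)
  i=6: ✗ (no rhs in [6,10])
  i=7: ✗ (no rhs in [7,11])
Positions where it holds: {0, 1, 2, 3, 4, 5} → 6.

6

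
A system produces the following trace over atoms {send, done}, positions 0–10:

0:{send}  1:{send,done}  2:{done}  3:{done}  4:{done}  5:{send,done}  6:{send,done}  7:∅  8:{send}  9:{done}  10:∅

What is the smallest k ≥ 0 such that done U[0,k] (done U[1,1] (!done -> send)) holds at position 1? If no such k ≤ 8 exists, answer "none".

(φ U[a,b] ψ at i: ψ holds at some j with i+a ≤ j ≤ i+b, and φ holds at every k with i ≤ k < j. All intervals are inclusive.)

0

Need earliest j ≥ 1 with (done U[1,1] (!done -> send)), and done at every k in [1,j-1].
  j=1: rhs holds (empty prefix). k = 0.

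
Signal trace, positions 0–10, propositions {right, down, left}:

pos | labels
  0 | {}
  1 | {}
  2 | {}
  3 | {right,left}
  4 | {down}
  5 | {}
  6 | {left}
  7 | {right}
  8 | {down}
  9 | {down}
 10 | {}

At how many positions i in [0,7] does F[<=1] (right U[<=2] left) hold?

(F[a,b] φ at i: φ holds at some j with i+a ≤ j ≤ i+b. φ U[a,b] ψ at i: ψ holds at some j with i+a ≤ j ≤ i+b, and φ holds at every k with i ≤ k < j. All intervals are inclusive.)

4

Evaluate at each i in [0,7]:
  i=0: ✗ (none in [0,1])
  i=1: ✗ (none in [1,2])
  i=2: ✓ (witness j=3)
  i=3: ✓ (witness j=3)
  i=4: ✗ (none in [4,5])
  i=5: ✓ (witness j=6)
  i=6: ✓ (witness j=6)
  i=7: ✗ (none in [7,8])
Positions where it holds: {2, 3, 5, 6} → 4.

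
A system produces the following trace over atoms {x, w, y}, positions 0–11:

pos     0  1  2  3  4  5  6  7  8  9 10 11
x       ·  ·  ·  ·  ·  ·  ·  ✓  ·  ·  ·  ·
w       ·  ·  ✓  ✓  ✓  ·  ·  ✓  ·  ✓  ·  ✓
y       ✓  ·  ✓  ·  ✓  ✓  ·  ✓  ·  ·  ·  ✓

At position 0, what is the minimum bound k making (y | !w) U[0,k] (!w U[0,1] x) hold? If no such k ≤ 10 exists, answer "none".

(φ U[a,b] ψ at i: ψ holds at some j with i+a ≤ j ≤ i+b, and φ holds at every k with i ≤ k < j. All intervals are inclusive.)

Need earliest j ≥ 0 with (!w U[0,1] x), and (y | !w) at every k in [0,j-1].
  j=0: rhs fails.
  j=1: rhs fails.
  j=2: rhs fails.
  j=3: rhs fails.
  j=4: rhs fails.
  j=5: rhs fails.
  j=6: rhs holds but lhs fails at k=3.
  j=7: rhs holds but lhs fails at k=3.
  j=8: rhs fails.
  j=9: rhs fails.
  j=10: rhs fails.
No witness within the range → none.

none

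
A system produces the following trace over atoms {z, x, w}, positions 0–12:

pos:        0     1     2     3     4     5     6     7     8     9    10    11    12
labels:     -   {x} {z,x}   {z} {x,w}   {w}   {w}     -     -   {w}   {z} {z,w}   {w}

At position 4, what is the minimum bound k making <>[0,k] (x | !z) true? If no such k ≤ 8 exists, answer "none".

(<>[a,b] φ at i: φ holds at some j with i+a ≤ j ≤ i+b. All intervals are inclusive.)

0

Scan j = 4,5,… for (x | !z):
  j=4: holds
First hit at j=4, so smallest k = 4-4 = 0.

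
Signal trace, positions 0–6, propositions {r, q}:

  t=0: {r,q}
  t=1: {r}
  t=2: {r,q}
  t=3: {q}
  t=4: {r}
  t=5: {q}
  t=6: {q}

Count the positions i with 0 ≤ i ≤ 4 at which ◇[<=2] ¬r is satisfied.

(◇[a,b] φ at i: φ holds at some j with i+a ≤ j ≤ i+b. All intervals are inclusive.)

Evaluate at each i in [0,4]:
  i=0: ✗ (none in [0,2])
  i=1: ✓ (witness j=3)
  i=2: ✓ (witness j=3)
  i=3: ✓ (witness j=3)
  i=4: ✓ (witness j=5)
Positions where it holds: {1, 2, 3, 4} → 4.

4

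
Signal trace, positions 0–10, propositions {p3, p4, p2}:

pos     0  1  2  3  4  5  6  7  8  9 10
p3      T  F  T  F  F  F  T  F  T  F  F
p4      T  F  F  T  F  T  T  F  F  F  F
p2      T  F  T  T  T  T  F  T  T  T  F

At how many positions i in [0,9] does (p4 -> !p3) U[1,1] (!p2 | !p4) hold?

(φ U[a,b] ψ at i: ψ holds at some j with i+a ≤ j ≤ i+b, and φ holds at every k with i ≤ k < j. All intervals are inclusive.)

6

Evaluate at each i in [0,9]:
  i=0: ✗ (lhs fails at k=0 before rhs at j=1)
  i=1: ✓ (rhs at j=2; lhs holds on [1,1])
  i=2: ✗ (no rhs in [3,3])
  i=3: ✓ (rhs at j=4; lhs holds on [3,3])
  i=4: ✗ (no rhs in [5,5])
  i=5: ✓ (rhs at j=6; lhs holds on [5,5])
  i=6: ✗ (lhs fails at k=6 before rhs at j=7)
  i=7: ✓ (rhs at j=8; lhs holds on [7,7])
  i=8: ✓ (rhs at j=9; lhs holds on [8,8])
  i=9: ✓ (rhs at j=10; lhs holds on [9,9])
Positions where it holds: {1, 3, 5, 7, 8, 9} → 6.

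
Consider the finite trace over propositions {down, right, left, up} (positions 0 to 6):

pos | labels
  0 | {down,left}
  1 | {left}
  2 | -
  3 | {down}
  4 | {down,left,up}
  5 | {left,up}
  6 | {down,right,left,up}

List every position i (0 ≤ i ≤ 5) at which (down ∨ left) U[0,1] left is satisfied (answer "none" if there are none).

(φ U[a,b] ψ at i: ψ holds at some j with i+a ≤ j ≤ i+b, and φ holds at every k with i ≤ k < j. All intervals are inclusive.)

0, 1, 3, 4, 5

Evaluate at each i in [0,5]:
  i=0: ✓ (rhs at j=0)
  i=1: ✓ (rhs at j=1)
  i=2: ✗ (no rhs in [2,3])
  i=3: ✓ (rhs at j=4; lhs holds on [3,3])
  i=4: ✓ (rhs at j=4)
  i=5: ✓ (rhs at j=5)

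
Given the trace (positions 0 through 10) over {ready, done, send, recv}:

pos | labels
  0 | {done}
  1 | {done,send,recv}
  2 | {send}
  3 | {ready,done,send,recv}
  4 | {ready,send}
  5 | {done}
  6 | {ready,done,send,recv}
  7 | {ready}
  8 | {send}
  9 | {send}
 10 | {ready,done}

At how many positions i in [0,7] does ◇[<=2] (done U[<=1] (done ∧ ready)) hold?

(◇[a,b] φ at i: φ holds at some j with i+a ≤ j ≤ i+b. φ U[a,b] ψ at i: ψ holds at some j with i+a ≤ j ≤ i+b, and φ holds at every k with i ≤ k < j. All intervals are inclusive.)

6

Evaluate at each i in [0,7]:
  i=0: ✗ (none in [0,2])
  i=1: ✓ (witness j=3)
  i=2: ✓ (witness j=3)
  i=3: ✓ (witness j=3)
  i=4: ✓ (witness j=5)
  i=5: ✓ (witness j=5)
  i=6: ✓ (witness j=6)
  i=7: ✗ (none in [7,9])
Positions where it holds: {1, 2, 3, 4, 5, 6} → 6.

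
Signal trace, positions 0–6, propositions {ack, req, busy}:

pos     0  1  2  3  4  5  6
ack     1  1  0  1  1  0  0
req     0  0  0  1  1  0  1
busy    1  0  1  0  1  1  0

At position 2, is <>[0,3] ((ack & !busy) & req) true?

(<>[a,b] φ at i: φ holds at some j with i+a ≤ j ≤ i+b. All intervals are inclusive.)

True

Check ((ack & !busy) & req) at each j in [2,5]:
  j=2: false
  j=3: true
  j=4: false
  j=5: false
Found at j=3 → formula holds.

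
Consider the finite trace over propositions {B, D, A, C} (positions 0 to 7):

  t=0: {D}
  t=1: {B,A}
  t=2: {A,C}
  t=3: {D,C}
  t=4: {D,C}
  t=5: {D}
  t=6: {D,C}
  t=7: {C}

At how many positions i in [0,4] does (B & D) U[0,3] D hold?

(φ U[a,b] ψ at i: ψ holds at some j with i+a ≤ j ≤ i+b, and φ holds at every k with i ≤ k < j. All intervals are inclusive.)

3

Evaluate at each i in [0,4]:
  i=0: ✓ (rhs at j=0)
  i=1: ✗ (lhs fails at k=1 before rhs at j=3)
  i=2: ✗ (lhs fails at k=2 before rhs at j=3)
  i=3: ✓ (rhs at j=3)
  i=4: ✓ (rhs at j=4)
Positions where it holds: {0, 3, 4} → 3.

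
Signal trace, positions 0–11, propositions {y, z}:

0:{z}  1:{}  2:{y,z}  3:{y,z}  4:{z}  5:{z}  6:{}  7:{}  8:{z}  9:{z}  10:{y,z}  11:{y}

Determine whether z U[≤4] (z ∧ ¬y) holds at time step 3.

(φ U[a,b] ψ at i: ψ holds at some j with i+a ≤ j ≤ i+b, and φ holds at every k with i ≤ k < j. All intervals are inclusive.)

Need some j in [3,7] with (z ∧ ¬y), and z at every k in [3,j-1].
  j=3: (z ∧ ¬y) false.
  j=4: (z ∧ ¬y) holds; z holds at every k in [3,3] → satisfied.

Yes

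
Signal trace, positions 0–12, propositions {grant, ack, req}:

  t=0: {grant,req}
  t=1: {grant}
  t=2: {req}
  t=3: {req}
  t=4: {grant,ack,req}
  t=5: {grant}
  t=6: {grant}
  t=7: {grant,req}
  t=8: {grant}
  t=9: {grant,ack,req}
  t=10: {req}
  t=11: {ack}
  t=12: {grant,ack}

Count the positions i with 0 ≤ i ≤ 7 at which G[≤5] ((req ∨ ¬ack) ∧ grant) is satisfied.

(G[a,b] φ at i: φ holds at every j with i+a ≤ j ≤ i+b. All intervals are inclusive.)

Evaluate at each i in [0,7]:
  i=0: ✗ (fails at j=2)
  i=1: ✗ (fails at j=2)
  i=2: ✗ (fails at j=2)
  i=3: ✗ (fails at j=3)
  i=4: ✓ (all of [4,9])
  i=5: ✗ (fails at j=10)
  i=6: ✗ (fails at j=10)
  i=7: ✗ (fails at j=10)
Positions where it holds: {4} → 1.

1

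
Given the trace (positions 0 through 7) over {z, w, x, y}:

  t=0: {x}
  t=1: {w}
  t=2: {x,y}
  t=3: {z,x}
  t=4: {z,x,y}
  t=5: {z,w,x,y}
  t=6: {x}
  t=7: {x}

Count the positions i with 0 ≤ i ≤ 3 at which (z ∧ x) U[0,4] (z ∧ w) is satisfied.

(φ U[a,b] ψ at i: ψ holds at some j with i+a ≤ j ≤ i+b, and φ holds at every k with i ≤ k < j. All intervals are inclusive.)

Evaluate at each i in [0,3]:
  i=0: ✗ (no rhs in [0,4])
  i=1: ✗ (lhs fails at k=1 before rhs at j=5)
  i=2: ✗ (lhs fails at k=2 before rhs at j=5)
  i=3: ✓ (rhs at j=5; lhs holds on [3,4])
Positions where it holds: {3} → 1.

1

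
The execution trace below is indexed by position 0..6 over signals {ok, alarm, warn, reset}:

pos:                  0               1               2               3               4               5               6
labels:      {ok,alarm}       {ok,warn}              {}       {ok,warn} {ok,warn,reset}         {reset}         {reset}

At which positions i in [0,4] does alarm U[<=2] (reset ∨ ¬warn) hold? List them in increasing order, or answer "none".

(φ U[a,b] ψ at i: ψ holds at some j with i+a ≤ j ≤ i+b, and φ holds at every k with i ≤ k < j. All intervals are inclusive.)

Evaluate at each i in [0,4]:
  i=0: ✓ (rhs at j=0)
  i=1: ✗ (lhs fails at k=1 before rhs at j=2)
  i=2: ✓ (rhs at j=2)
  i=3: ✗ (lhs fails at k=3 before rhs at j=4)
  i=4: ✓ (rhs at j=4)

0, 2, 4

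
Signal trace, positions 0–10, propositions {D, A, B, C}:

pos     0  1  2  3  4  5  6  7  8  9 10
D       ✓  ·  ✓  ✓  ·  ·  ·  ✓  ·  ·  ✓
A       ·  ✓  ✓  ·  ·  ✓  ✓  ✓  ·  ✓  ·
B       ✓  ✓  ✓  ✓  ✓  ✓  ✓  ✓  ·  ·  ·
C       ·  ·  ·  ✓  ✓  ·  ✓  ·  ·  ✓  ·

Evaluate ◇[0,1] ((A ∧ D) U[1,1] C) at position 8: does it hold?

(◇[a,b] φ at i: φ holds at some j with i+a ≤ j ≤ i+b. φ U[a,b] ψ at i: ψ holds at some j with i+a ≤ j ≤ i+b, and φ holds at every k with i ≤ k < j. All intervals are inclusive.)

Check ((A ∧ D) U[1,1] C) at each j in [8,9]:
  j=8: fails
  j=9: fails
No position in the window satisfies it → formula fails.

No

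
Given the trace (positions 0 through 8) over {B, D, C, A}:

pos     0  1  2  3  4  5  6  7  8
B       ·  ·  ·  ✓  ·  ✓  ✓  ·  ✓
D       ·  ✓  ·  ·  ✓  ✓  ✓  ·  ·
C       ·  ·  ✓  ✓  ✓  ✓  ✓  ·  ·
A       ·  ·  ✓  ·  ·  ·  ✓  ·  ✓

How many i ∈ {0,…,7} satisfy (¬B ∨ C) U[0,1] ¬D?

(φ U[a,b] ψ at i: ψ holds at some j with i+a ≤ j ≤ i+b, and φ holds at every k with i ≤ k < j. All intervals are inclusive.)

6

Evaluate at each i in [0,7]:
  i=0: ✓ (rhs at j=0)
  i=1: ✓ (rhs at j=2; lhs holds on [1,1])
  i=2: ✓ (rhs at j=2)
  i=3: ✓ (rhs at j=3)
  i=4: ✗ (no rhs in [4,5])
  i=5: ✗ (no rhs in [5,6])
  i=6: ✓ (rhs at j=7; lhs holds on [6,6])
  i=7: ✓ (rhs at j=7)
Positions where it holds: {0, 1, 2, 3, 6, 7} → 6.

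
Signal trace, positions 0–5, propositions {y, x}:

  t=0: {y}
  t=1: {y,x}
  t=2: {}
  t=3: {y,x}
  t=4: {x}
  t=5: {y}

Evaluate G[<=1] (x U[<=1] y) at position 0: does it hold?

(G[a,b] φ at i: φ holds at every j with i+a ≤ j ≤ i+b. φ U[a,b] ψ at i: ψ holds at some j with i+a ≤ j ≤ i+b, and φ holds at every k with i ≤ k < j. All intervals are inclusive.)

Yes

Check (x U[<=1] y) at every j in [0,1]:
  j=0: holds
  j=1: holds
All positions satisfy it → formula holds.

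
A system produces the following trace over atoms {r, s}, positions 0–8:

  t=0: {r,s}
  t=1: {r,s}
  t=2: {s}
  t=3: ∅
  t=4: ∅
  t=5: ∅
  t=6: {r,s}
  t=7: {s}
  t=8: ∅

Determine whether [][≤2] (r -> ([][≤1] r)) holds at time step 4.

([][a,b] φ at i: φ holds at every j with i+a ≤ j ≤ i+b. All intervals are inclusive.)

Check (r -> ([][≤1] r)) at every j in [4,6]:
  j=4: antecedent false → ✓
  j=5: antecedent false → ✓
  j=6: antecedent true; consequent fails at 7 → ✗
Fails at j=6 → formula fails.

False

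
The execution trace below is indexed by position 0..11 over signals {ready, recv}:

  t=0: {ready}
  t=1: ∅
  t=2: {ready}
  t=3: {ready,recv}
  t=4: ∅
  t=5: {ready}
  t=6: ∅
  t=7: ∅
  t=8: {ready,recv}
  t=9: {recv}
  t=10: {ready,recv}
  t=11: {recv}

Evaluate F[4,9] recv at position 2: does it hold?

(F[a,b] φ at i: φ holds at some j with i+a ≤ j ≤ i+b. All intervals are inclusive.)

Check recv at each j in [6,11]:
  j=6: false
  j=7: false
  j=8: true
  j=9: true
  j=10: true
  j=11: true
Found at j=8 → formula holds.

True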